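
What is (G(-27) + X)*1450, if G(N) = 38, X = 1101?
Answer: 1651550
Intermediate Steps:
(G(-27) + X)*1450 = (38 + 1101)*1450 = 1139*1450 = 1651550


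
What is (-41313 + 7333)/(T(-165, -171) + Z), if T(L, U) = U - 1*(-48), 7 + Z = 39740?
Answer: -3398/3961 ≈ -0.85786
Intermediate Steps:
Z = 39733 (Z = -7 + 39740 = 39733)
T(L, U) = 48 + U (T(L, U) = U + 48 = 48 + U)
(-41313 + 7333)/(T(-165, -171) + Z) = (-41313 + 7333)/((48 - 171) + 39733) = -33980/(-123 + 39733) = -33980/39610 = -33980*1/39610 = -3398/3961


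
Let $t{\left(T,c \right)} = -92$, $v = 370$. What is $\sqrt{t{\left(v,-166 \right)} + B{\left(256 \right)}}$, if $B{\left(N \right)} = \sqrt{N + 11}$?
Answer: $\sqrt{-92 + \sqrt{267}} \approx 8.6983 i$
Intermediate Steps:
$B{\left(N \right)} = \sqrt{11 + N}$
$\sqrt{t{\left(v,-166 \right)} + B{\left(256 \right)}} = \sqrt{-92 + \sqrt{11 + 256}} = \sqrt{-92 + \sqrt{267}}$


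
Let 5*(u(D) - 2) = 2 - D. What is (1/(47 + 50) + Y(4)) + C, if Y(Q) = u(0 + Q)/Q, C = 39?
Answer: 19114/485 ≈ 39.410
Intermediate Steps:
u(D) = 12/5 - D/5 (u(D) = 2 + (2 - D)/5 = 2 + (2/5 - D/5) = 12/5 - D/5)
Y(Q) = (12/5 - Q/5)/Q (Y(Q) = (12/5 - (0 + Q)/5)/Q = (12/5 - Q/5)/Q)
(1/(47 + 50) + Y(4)) + C = (1/(47 + 50) + (1/5)*(12 - 1*4)/4) + 39 = (1/97 + (1/5)*(1/4)*(12 - 4)) + 39 = (1/97 + (1/5)*(1/4)*8) + 39 = (1/97 + 2/5) + 39 = 199/485 + 39 = 19114/485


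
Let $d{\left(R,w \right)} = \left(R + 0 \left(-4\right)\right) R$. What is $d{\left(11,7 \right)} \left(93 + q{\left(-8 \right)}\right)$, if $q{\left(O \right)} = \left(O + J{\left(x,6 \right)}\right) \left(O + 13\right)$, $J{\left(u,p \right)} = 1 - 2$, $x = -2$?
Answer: $5808$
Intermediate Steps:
$d{\left(R,w \right)} = R^{2}$ ($d{\left(R,w \right)} = \left(R + 0\right) R = R R = R^{2}$)
$J{\left(u,p \right)} = -1$
$q{\left(O \right)} = \left(-1 + O\right) \left(13 + O\right)$ ($q{\left(O \right)} = \left(O - 1\right) \left(O + 13\right) = \left(-1 + O\right) \left(13 + O\right)$)
$d{\left(11,7 \right)} \left(93 + q{\left(-8 \right)}\right) = 11^{2} \left(93 + \left(-13 + \left(-8\right)^{2} + 12 \left(-8\right)\right)\right) = 121 \left(93 - 45\right) = 121 \cdot 48 = 5808$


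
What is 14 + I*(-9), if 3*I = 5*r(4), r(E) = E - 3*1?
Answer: -1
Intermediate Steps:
r(E) = -3 + E (r(E) = E - 3 = -3 + E)
I = 5/3 (I = (5*(-3 + 4))/3 = (5*1)/3 = (1/3)*5 = 5/3 ≈ 1.6667)
14 + I*(-9) = 14 + (5/3)*(-9) = 14 - 15 = -1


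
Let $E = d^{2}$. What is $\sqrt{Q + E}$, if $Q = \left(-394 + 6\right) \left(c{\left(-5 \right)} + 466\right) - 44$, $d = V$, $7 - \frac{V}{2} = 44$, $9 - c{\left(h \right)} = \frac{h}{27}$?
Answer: $\frac{4 i \sqrt{905883}}{9} \approx 423.01 i$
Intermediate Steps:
$c{\left(h \right)} = 9 - \frac{h}{27}$
$V = -74$ ($V = 14 - 88 = -74$)
$d = -74$
$E = 5476$ ($E = \left(-74\right)^{2} = 5476$)
$Q = - \frac{4979228}{27}$ ($Q = \left(-394 + 6\right) \left(\left(9 - - \frac{5}{27}\right) + 466\right) - 44 = - 388 \left(\left(9 + \frac{5}{27}\right) + 466\right) - 44 = - 388 \left(\frac{248}{27} + 466\right) - 44 = \left(-388\right) \frac{12830}{27} - 44 = - \frac{4978040}{27} - 44 = - \frac{4979228}{27} \approx -1.8442 \cdot 10^{5}$)
$\sqrt{Q + E} = \sqrt{- \frac{4979228}{27} + 5476} = \sqrt{- \frac{4831376}{27}} = \frac{4 i \sqrt{905883}}{9}$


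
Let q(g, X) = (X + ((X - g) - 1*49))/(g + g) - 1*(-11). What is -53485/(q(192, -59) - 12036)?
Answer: 20538240/4617959 ≈ 4.4475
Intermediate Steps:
q(g, X) = 11 + (-49 - g + 2*X)/(2*g) (q(g, X) = (X + ((X - g) - 49))/((2*g)) + 11 = (X + (-49 + X - g))*(1/(2*g)) + 11 = (-49 - g + 2*X)*(1/(2*g)) + 11 = (-49 - g + 2*X)/(2*g) + 11 = 11 + (-49 - g + 2*X)/(2*g))
-53485/(q(192, -59) - 12036) = -53485/((½)*(-49 + 2*(-59) + 21*192)/192 - 12036) = -53485/((½)*(1/192)*(-49 - 118 + 4032) - 12036) = -53485/((½)*(1/192)*3865 - 12036) = -53485/(3865/384 - 12036) = -53485/(-4617959/384) = -53485*(-384/4617959) = 20538240/4617959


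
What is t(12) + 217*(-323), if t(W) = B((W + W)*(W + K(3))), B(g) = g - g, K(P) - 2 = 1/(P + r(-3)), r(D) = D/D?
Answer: -70091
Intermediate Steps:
r(D) = 1
K(P) = 2 + 1/(1 + P) (K(P) = 2 + 1/(P + 1) = 2 + 1/(1 + P))
B(g) = 0
t(W) = 0
t(12) + 217*(-323) = 0 + 217*(-323) = 0 - 70091 = -70091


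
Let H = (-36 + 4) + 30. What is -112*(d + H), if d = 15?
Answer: -1456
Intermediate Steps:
H = -2 (H = -32 + 30 = -2)
-112*(d + H) = -112*(15 - 2) = -112*13 = -1456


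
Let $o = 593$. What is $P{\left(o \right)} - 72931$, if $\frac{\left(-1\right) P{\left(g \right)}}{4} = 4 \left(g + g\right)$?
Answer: $-91907$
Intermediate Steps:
$P{\left(g \right)} = - 32 g$ ($P{\left(g \right)} = - 4 \cdot 4 \left(g + g\right) = - 4 \cdot 4 \cdot 2 g = - 4 \cdot 8 g = - 32 g$)
$P{\left(o \right)} - 72931 = \left(-32\right) 593 - 72931 = -18976 - 72931 = -91907$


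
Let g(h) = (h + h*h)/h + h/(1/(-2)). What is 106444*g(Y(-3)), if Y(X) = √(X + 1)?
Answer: 106444 - 106444*I*√2 ≈ 1.0644e+5 - 1.5053e+5*I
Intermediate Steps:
Y(X) = √(1 + X)
g(h) = -2*h + (h + h²)/h (g(h) = (h + h²)/h + h/(-½) = (h + h²)/h + h*(-2) = (h + h²)/h - 2*h = -2*h + (h + h²)/h)
106444*g(Y(-3)) = 106444*(1 - √(1 - 3)) = 106444*(1 - √(-2)) = 106444*(1 - I*√2) = 106444 - 106444*I*√2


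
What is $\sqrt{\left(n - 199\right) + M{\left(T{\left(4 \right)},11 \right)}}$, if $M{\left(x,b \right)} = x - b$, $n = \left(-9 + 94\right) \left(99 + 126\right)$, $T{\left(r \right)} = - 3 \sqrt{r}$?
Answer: $3 \sqrt{2101} \approx 137.51$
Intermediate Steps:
$n = 19125$ ($n = 85 \cdot 225 = 19125$)
$\sqrt{\left(n - 199\right) + M{\left(T{\left(4 \right)},11 \right)}} = \sqrt{\left(19125 - 199\right) - \left(11 + 3 \sqrt{4}\right)} = \sqrt{\left(19125 - 199\right) - 17} = \sqrt{18926 - 17} = \sqrt{18909} = 3 \sqrt{2101}$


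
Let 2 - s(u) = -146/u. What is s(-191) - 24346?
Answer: -4649850/191 ≈ -24345.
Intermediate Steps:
s(u) = 2 + 146/u (s(u) = 2 - (-146)/u = 2 + 146/u)
s(-191) - 24346 = (2 + 146/(-191)) - 24346 = (2 + 146*(-1/191)) - 24346 = (2 - 146/191) - 24346 = 236/191 - 24346 = -4649850/191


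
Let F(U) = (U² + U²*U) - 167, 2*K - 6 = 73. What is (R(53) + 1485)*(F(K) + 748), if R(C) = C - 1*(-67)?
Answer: 818821245/8 ≈ 1.0235e+8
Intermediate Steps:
K = 79/2 (K = 3 + (½)*73 = 3 + 73/2 = 79/2 ≈ 39.500)
R(C) = 67 + C (R(C) = C + 67 = 67 + C)
F(U) = -167 + U² + U³ (F(U) = (U² + U³) - 167 = -167 + U² + U³)
(R(53) + 1485)*(F(K) + 748) = ((67 + 53) + 1485)*((-167 + (79/2)² + (79/2)³) + 748) = (120 + 1485)*((-167 + 6241/4 + 493039/8) + 748) = 1605*(504185/8 + 748) = 1605*(510169/8) = 818821245/8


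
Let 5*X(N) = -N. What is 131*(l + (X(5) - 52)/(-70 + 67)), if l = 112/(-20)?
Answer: 23711/15 ≈ 1580.7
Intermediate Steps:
l = -28/5 (l = 112*(-1/20) = -28/5 ≈ -5.6000)
X(N) = -N/5 (X(N) = (-N)/5 = -N/5)
131*(l + (X(5) - 52)/(-70 + 67)) = 131*(-28/5 + (-⅕*5 - 52)/(-70 + 67)) = 131*(-28/5 + (-1 - 52)/(-3)) = 131*(-28/5 - 53*(-⅓)) = 131*(-28/5 + 53/3) = 131*(181/15) = 23711/15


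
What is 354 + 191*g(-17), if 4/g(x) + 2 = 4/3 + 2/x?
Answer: -6201/10 ≈ -620.10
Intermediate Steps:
g(x) = 4/(-⅔ + 2/x) (g(x) = 4/(-2 + (4/3 + 2/x)) = 4/(-⅔ + 2/x))
354 + 191*g(-17) = 354 + 191*(-6*(-17)/(-3 - 17)) = 354 + 191*(-6*(-17)/(-20)) = 354 + 191*(-6*(-17)*(-1/20)) = 354 + 191*(-51/10) = 354 - 9741/10 = -6201/10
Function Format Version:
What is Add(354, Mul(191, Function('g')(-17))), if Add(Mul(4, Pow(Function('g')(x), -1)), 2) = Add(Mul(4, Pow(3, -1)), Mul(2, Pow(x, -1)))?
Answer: Rational(-6201, 10) ≈ -620.10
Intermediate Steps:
Function('g')(x) = Mul(4, Pow(Add(Rational(-2, 3), Mul(2, Pow(x, -1))), -1)) (Function('g')(x) = Mul(4, Pow(Add(-2, Add(Mul(4, Pow(3, -1)), Mul(2, Pow(x, -1)))), -1)) = Mul(4, Pow(Add(-2, Add(Mul(4, Rational(1, 3)), Mul(2, Pow(x, -1)))), -1)) = Mul(4, Pow(Add(-2, Add(Rational(4, 3), Mul(2, Pow(x, -1)))), -1)) = Mul(4, Pow(Add(Rational(-2, 3), Mul(2, Pow(x, -1))), -1)))
Add(354, Mul(191, Function('g')(-17))) = Add(354, Mul(191, Mul(-6, -17, Pow(Add(-3, -17), -1)))) = Add(354, Mul(191, Mul(-6, -17, Pow(-20, -1)))) = Add(354, Mul(191, Mul(-6, -17, Rational(-1, 20)))) = Add(354, Mul(191, Rational(-51, 10))) = Add(354, Rational(-9741, 10)) = Rational(-6201, 10)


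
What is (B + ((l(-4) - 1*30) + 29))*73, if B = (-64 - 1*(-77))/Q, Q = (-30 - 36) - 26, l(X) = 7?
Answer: 39347/92 ≈ 427.68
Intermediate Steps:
Q = -92 (Q = -66 - 26 = -92)
B = -13/92 (B = (-64 - 1*(-77))/(-92) = (-64 + 77)*(-1/92) = 13*(-1/92) = -13/92 ≈ -0.14130)
(B + ((l(-4) - 1*30) + 29))*73 = (-13/92 + ((7 - 1*30) + 29))*73 = (-13/92 + ((7 - 30) + 29))*73 = (-13/92 + (-23 + 29))*73 = (-13/92 + 6)*73 = (539/92)*73 = 39347/92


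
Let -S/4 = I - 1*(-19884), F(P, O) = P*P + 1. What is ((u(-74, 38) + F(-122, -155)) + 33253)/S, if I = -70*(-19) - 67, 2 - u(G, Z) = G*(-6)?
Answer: -11924/21147 ≈ -0.56386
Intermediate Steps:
u(G, Z) = 2 + 6*G (u(G, Z) = 2 - G*(-6) = 2 - (-6)*G = 2 + 6*G)
I = 1263 (I = 1330 - 67 = 1263)
F(P, O) = 1 + P² (F(P, O) = P² + 1 = 1 + P²)
S = -84588 (S = -4*(1263 - 1*(-19884)) = -4*(1263 + 19884) = -4*21147 = -84588)
((u(-74, 38) + F(-122, -155)) + 33253)/S = (((2 + 6*(-74)) + (1 + (-122)²)) + 33253)/(-84588) = (((2 - 444) + (1 + 14884)) + 33253)*(-1/84588) = ((-442 + 14885) + 33253)*(-1/84588) = (14443 + 33253)*(-1/84588) = 47696*(-1/84588) = -11924/21147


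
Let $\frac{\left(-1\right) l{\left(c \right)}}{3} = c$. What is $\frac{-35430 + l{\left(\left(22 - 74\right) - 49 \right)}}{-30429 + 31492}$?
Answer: $- \frac{35127}{1063} \approx -33.045$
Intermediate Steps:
$l{\left(c \right)} = - 3 c$
$\frac{-35430 + l{\left(\left(22 - 74\right) - 49 \right)}}{-30429 + 31492} = \frac{-35430 - 3 \left(\left(22 - 74\right) - 49\right)}{-30429 + 31492} = \frac{-35430 - 3 \left(-52 - 49\right)}{1063} = \left(-35430 - -303\right) \frac{1}{1063} = \left(-35430 + 303\right) \frac{1}{1063} = \left(-35127\right) \frac{1}{1063} = - \frac{35127}{1063}$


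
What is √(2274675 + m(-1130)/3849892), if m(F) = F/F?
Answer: √8428619648576414773/1924946 ≈ 1508.2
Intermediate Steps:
m(F) = 1
√(2274675 + m(-1130)/3849892) = √(2274675 + 1/3849892) = √(8757253085101/3849892) = √8428619648576414773/1924946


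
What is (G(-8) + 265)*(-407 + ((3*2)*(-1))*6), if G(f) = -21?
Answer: -108092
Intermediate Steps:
(G(-8) + 265)*(-407 + ((3*2)*(-1))*6) = (-21 + 265)*(-407 + ((3*2)*(-1))*6) = 244*(-407 + (6*(-1))*6) = 244*(-407 - 6*6) = 244*(-407 - 36) = 244*(-443) = -108092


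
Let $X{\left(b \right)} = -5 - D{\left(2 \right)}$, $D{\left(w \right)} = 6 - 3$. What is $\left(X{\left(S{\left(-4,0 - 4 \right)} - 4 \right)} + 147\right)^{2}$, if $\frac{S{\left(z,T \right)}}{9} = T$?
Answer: $19321$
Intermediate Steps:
$S{\left(z,T \right)} = 9 T$
$D{\left(w \right)} = 3$ ($D{\left(w \right)} = 6 - 3 = 3$)
$X{\left(b \right)} = -8$ ($X{\left(b \right)} = -5 - 3 = -8$)
$\left(X{\left(S{\left(-4,0 - 4 \right)} - 4 \right)} + 147\right)^{2} = \left(-8 + 147\right)^{2} = 139^{2} = 19321$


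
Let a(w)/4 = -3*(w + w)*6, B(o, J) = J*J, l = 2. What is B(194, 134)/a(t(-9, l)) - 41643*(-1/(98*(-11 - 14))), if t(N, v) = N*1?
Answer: -178163/56700 ≈ -3.1422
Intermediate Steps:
t(N, v) = N
B(o, J) = J²
a(w) = -144*w (a(w) = 4*(-3*(w + w)*6) = 4*(-3*2*w*6) = 4*(-36*w) = -144*w)
B(194, 134)/a(t(-9, l)) - 41643*(-1/(98*(-11 - 14))) = 134²/((-144*(-9))) - 41643*(-1/(98*(-11 - 14))) = 17956/1296 - 41643/((-98*(-25))) = 17956*(1/1296) - 41643/2450 = 4489/324 - 41643*1/2450 = 4489/324 - 5949/350 = -178163/56700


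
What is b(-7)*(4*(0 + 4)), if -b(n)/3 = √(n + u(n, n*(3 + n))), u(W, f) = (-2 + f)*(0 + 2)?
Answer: -144*√5 ≈ -321.99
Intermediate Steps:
u(W, f) = -4 + 2*f (u(W, f) = (-2 + f)*2 = -4 + 2*f)
b(n) = -3*√(-4 + n + 2*n*(3 + n)) (b(n) = -3*√(n + (-4 + 2*(n*(3 + n)))) = -3*√(n + (-4 + 2*n*(3 + n))) = -3*√(-4 + n + 2*n*(3 + n)))
b(-7)*(4*(0 + 4)) = (-3*√(-4 - 7 + 2*(-7)*(3 - 7)))*(4*(0 + 4)) = (-3*√(-4 - 7 + 2*(-7)*(-4)))*(4*4) = -3*√(-4 - 7 + 56)*16 = -9*√5*16 = -144*√5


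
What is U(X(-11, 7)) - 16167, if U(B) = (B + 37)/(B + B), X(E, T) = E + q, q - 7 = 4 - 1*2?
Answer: -64703/4 ≈ -16176.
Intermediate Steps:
q = 9 (q = 7 + (4 - 1*2) = 7 + (4 - 2) = 7 + 2 = 9)
X(E, T) = 9 + E (X(E, T) = E + 9 = 9 + E)
U(B) = (37 + B)/(2*B) (U(B) = (37 + B)/((2*B)) = (37 + B)*(1/(2*B)) = (37 + B)/(2*B))
U(X(-11, 7)) - 16167 = (37 + (9 - 11))/(2*(9 - 11)) - 16167 = (1/2)*(37 - 2)/(-2) - 16167 = (1/2)*(-1/2)*35 - 16167 = -35/4 - 16167 = -64703/4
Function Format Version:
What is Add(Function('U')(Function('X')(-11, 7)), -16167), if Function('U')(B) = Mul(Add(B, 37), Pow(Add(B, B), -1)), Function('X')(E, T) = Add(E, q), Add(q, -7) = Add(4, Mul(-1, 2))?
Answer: Rational(-64703, 4) ≈ -16176.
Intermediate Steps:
q = 9 (q = Add(7, Add(4, Mul(-1, 2))) = Add(7, Add(4, -2)) = Add(7, 2) = 9)
Function('X')(E, T) = Add(9, E) (Function('X')(E, T) = Add(E, 9) = Add(9, E))
Function('U')(B) = Mul(Rational(1, 2), Pow(B, -1), Add(37, B)) (Function('U')(B) = Mul(Add(37, B), Pow(Mul(2, B), -1)) = Mul(Add(37, B), Mul(Rational(1, 2), Pow(B, -1))) = Mul(Rational(1, 2), Pow(B, -1), Add(37, B)))
Add(Function('U')(Function('X')(-11, 7)), -16167) = Add(Mul(Rational(1, 2), Pow(Add(9, -11), -1), Add(37, Add(9, -11))), -16167) = Add(Mul(Rational(1, 2), Pow(-2, -1), Add(37, -2)), -16167) = Add(Mul(Rational(1, 2), Rational(-1, 2), 35), -16167) = Add(Rational(-35, 4), -16167) = Rational(-64703, 4)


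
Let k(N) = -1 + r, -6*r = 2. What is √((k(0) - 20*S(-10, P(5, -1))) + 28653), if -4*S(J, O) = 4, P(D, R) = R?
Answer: √258045/3 ≈ 169.33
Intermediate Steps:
r = -⅓ (r = -⅙*2 = -⅓ ≈ -0.33333)
S(J, O) = -1 (S(J, O) = -¼*4 = -1)
k(N) = -4/3 (k(N) = -1 - ⅓ = -4/3)
√((k(0) - 20*S(-10, P(5, -1))) + 28653) = √((-4/3 - 20*(-1)) + 28653) = √((-4/3 + 20) + 28653) = √(56/3 + 28653) = √(86015/3) = √258045/3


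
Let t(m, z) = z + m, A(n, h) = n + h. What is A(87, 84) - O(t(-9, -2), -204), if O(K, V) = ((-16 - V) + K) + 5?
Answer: -11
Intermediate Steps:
A(n, h) = h + n
t(m, z) = m + z
O(K, V) = -11 + K - V (O(K, V) = (-16 + K - V) + 5 = -11 + K - V)
A(87, 84) - O(t(-9, -2), -204) = (84 + 87) - (-11 + (-9 - 2) - 1*(-204)) = 171 - (-11 - 11 + 204) = 171 - 1*182 = 171 - 182 = -11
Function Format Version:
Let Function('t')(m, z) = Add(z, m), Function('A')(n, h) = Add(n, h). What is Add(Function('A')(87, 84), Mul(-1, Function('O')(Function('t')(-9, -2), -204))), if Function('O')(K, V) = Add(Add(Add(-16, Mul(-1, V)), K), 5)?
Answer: -11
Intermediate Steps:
Function('A')(n, h) = Add(h, n)
Function('t')(m, z) = Add(m, z)
Function('O')(K, V) = Add(-11, K, Mul(-1, V)) (Function('O')(K, V) = Add(Add(-16, K, Mul(-1, V)), 5) = Add(-11, K, Mul(-1, V)))
Add(Function('A')(87, 84), Mul(-1, Function('O')(Function('t')(-9, -2), -204))) = Add(Add(84, 87), Mul(-1, Add(-11, Add(-9, -2), Mul(-1, -204)))) = Add(171, Mul(-1, Add(-11, -11, 204))) = Add(171, Mul(-1, 182)) = Add(171, -182) = -11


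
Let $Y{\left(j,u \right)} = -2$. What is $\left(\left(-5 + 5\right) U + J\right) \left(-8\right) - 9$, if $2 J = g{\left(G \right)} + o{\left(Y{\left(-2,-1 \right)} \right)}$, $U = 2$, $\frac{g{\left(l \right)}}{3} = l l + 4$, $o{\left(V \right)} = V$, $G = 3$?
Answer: $-157$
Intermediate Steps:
$g{\left(l \right)} = 12 + 3 l^{2}$ ($g{\left(l \right)} = 3 \left(l l + 4\right) = 3 \left(l^{2} + 4\right) = 3 \left(4 + l^{2}\right) = 12 + 3 l^{2}$)
$J = \frac{37}{2}$ ($J = \frac{\left(12 + 3 \cdot 3^{2}\right) - 2}{2} = \frac{\left(12 + 3 \cdot 9\right) - 2}{2} = \frac{\left(12 + 27\right) - 2}{2} = \frac{39 - 2}{2} = \frac{1}{2} \cdot 37 = \frac{37}{2} \approx 18.5$)
$\left(\left(-5 + 5\right) U + J\right) \left(-8\right) - 9 = \left(\left(-5 + 5\right) 2 + \frac{37}{2}\right) \left(-8\right) - 9 = \left(0 \cdot 2 + \frac{37}{2}\right) \left(-8\right) - 9 = \left(0 + \frac{37}{2}\right) \left(-8\right) - 9 = \frac{37}{2} \left(-8\right) - 9 = -148 - 9 = -157$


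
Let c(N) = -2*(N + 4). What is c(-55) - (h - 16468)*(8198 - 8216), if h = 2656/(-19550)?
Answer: -2896571454/9775 ≈ -2.9632e+5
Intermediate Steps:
h = -1328/9775 (h = 2656*(-1/19550) = -1328/9775 ≈ -0.13586)
c(N) = -8 - 2*N (c(N) = -2*(4 + N) = -8 - 2*N)
c(-55) - (h - 16468)*(8198 - 8216) = (-8 - 2*(-55)) - (-1328/9775 - 16468)*(8198 - 8216) = (-8 + 110) - (-160976028)*(-18)/9775 = 102 - 1*2897568504/9775 = 102 - 2897568504/9775 = -2896571454/9775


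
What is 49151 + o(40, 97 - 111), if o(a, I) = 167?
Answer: 49318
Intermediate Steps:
49151 + o(40, 97 - 111) = 49151 + 167 = 49318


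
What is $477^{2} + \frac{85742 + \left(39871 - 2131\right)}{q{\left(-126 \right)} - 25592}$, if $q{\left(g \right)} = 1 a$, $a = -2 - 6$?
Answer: $\frac{2912309459}{12800} \approx 2.2752 \cdot 10^{5}$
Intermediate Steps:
$a = -8$ ($a = -2 - 6 = -8$)
$q{\left(g \right)} = -8$ ($q{\left(g \right)} = 1 \left(-8\right) = -8$)
$477^{2} + \frac{85742 + \left(39871 - 2131\right)}{q{\left(-126 \right)} - 25592} = 477^{2} + \frac{85742 + \left(39871 - 2131\right)}{-8 - 25592} = 227529 + \frac{85742 + 37740}{-25600} = 227529 + 123482 \left(- \frac{1}{25600}\right) = 227529 - \frac{61741}{12800} = \frac{2912309459}{12800}$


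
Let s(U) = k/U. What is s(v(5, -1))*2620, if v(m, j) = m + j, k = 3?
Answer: 1965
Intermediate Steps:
v(m, j) = j + m
s(U) = 3/U
s(v(5, -1))*2620 = (3/(-1 + 5))*2620 = (3/4)*2620 = 1965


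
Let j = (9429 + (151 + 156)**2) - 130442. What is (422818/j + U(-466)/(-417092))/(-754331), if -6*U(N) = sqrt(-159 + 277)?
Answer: 211409/10094457442 - sqrt(118)/1887752552712 ≈ 2.0943e-5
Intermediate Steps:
U(N) = -sqrt(118)/6 (U(N) = -sqrt(-159 + 277)/6 = -sqrt(118)/6)
j = -26764 (j = (9429 + 307**2) - 130442 = (9429 + 94249) - 130442 = 103678 - 130442 = -26764)
(422818/j + U(-466)/(-417092))/(-754331) = (422818/(-26764) - sqrt(118)/6/(-417092))/(-754331) = (422818*(-1/26764) - sqrt(118)/6*(-1/417092))*(-1/754331) = (-211409/13382 + sqrt(118)/2502552)*(-1/754331) = 211409/10094457442 - sqrt(118)/1887752552712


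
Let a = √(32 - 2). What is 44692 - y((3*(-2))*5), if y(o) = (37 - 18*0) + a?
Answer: 44655 - √30 ≈ 44650.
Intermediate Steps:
a = √30 ≈ 5.4772
y(o) = 37 + √30 (y(o) = (37 - 18*0) + √30 = (37 + 0) + √30 = 37 + √30)
44692 - y((3*(-2))*5) = 44692 - (37 + √30) = 44692 + (-37 - √30) = 44655 - √30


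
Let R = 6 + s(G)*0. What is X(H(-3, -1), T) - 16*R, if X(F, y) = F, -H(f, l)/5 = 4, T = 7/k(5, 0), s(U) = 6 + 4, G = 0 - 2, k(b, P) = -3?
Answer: -116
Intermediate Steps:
G = -2
s(U) = 10
R = 6 (R = 6 + 10*0 = 6 + 0 = 6)
T = -7/3 (T = 7/(-3) = 7*(-1/3) = -7/3 ≈ -2.3333)
H(f, l) = -20 (H(f, l) = -5*4 = -20)
X(H(-3, -1), T) - 16*R = -20 - 16*6 = -20 - 96 = -116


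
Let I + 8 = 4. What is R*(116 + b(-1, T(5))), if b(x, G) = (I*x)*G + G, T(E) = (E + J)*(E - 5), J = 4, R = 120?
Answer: 13920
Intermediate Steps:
I = -4 (I = -8 + 4 = -4)
T(E) = (-5 + E)*(4 + E) (T(E) = (E + 4)*(E - 5) = (4 + E)*(-5 + E) = (-5 + E)*(4 + E))
b(x, G) = G - 4*G*x (b(x, G) = (-4*x)*G + G = -4*G*x + G = G - 4*G*x)
R*(116 + b(-1, T(5))) = 120*(116 + (-20 + 5² - 1*5)*(1 - 4*(-1))) = 120*(116 + (-20 + 25 - 5)*(1 + 4)) = 120*(116 + 0*5) = 120*(116 + 0) = 120*116 = 13920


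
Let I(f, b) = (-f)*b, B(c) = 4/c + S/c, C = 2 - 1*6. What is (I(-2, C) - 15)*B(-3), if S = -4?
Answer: 0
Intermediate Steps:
C = -4 (C = 2 - 6 = -4)
B(c) = 0 (B(c) = 4/c - 4/c = 0)
I(f, b) = -b*f
(I(-2, C) - 15)*B(-3) = (-1*(-4)*(-2) - 15)*0 = (-8 - 15)*0 = -23*0 = 0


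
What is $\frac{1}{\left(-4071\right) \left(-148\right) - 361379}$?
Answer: $\frac{1}{241129} \approx 4.1472 \cdot 10^{-6}$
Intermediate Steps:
$\frac{1}{\left(-4071\right) \left(-148\right) - 361379} = \frac{1}{602508 - 361379} = \frac{1}{241129}$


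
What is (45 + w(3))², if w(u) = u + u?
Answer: 2601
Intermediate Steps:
w(u) = 2*u
(45 + w(3))² = (45 + 2*3)² = (45 + 6)² = 51² = 2601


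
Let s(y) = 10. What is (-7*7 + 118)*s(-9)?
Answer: 690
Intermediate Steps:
(-7*7 + 118)*s(-9) = (-7*7 + 118)*10 = (-49 + 118)*10 = 69*10 = 690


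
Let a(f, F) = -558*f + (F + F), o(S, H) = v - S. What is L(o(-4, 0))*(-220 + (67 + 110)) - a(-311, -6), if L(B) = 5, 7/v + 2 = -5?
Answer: -173741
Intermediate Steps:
v = -1 (v = 7/(-2 - 5) = 7/(-7) = 7*(-1/7) = -1)
o(S, H) = -1 - S
a(f, F) = -558*f + 2*F
L(o(-4, 0))*(-220 + (67 + 110)) - a(-311, -6) = 5*(-220 + (67 + 110)) - (-558*(-311) + 2*(-6)) = 5*(-220 + 177) - (173538 - 12) = 5*(-43) - 1*173526 = -215 - 173526 = -173741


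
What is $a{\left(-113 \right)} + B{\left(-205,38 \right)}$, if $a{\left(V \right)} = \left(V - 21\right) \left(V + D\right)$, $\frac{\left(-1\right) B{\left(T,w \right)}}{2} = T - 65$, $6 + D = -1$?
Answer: $16620$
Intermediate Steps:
$D = -7$ ($D = -6 - 1 = -7$)
$B{\left(T,w \right)} = 130 - 2 T$ ($B{\left(T,w \right)} = - 2 \left(T - 65\right) = - 2 \left(-65 + T\right) = 130 - 2 T$)
$a{\left(V \right)} = \left(-21 + V\right) \left(-7 + V\right)$ ($a{\left(V \right)} = \left(V - 21\right) \left(V - 7\right) = \left(-21 + V\right) \left(-7 + V\right)$)
$a{\left(-113 \right)} + B{\left(-205,38 \right)} = \left(147 + \left(-113\right)^{2} - -3164\right) + \left(130 - -410\right) = \left(147 + 12769 + 3164\right) + \left(130 + 410\right) = 16080 + 540 = 16620$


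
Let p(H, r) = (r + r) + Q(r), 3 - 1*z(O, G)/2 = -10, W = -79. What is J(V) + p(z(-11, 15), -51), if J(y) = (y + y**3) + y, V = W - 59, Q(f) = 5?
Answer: -2628445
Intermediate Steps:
z(O, G) = 26 (z(O, G) = 6 - 2*(-10) = 6 + 20 = 26)
V = -138 (V = -79 - 59 = -138)
J(y) = y**3 + 2*y
p(H, r) = 5 + 2*r (p(H, r) = (r + r) + 5 = 2*r + 5 = 5 + 2*r)
J(V) + p(z(-11, 15), -51) = -138*(2 + (-138)**2) + (5 + 2*(-51)) = -138*(2 + 19044) + (5 - 102) = -138*19046 - 97 = -2628348 - 97 = -2628445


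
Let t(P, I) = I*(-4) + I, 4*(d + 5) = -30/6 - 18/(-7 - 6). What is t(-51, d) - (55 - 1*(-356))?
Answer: -20451/52 ≈ -393.29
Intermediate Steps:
d = -307/52 (d = -5 + (-30/6 - 18/(-7 - 6))/4 = -5 + (-30*1/6 - 18/(-13))/4 = -5 + (-5 - 18*(-1/13))/4 = -5 + (-5 + 18/13)/4 = -5 + (1/4)*(-47/13) = -5 - 47/52 = -307/52 ≈ -5.9038)
t(P, I) = -3*I (t(P, I) = -4*I + I = -3*I)
t(-51, d) - (55 - 1*(-356)) = -3*(-307/52) - (55 - 1*(-356)) = 921/52 - (55 + 356) = 921/52 - 1*411 = 921/52 - 411 = -20451/52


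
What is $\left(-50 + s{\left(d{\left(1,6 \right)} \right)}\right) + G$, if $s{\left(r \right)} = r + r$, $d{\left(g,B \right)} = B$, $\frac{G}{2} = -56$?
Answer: $-150$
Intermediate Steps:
$G = -112$ ($G = 2 \left(-56\right) = -112$)
$s{\left(r \right)} = 2 r$
$\left(-50 + s{\left(d{\left(1,6 \right)} \right)}\right) + G = \left(-50 + 2 \cdot 6\right) - 112 = \left(-50 + 12\right) - 112 = -38 - 112 = -150$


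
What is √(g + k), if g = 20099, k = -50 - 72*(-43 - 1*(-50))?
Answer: √19545 ≈ 139.80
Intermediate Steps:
k = -554 (k = -50 - 72*(-43 + 50) = -50 - 72*7 = -50 - 504 = -554)
√(g + k) = √(20099 - 554) = √19545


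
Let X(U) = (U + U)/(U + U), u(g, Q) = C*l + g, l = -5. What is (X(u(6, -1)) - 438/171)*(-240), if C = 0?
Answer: 7120/19 ≈ 374.74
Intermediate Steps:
u(g, Q) = g (u(g, Q) = 0*(-5) + g = 0 + g = g)
X(U) = 1 (X(U) = (2*U)/((2*U)) = (2*U)*(1/(2*U)) = 1)
(X(u(6, -1)) - 438/171)*(-240) = (1 - 438/171)*(-240) = (1 - 438*1/171)*(-240) = (1 - 146/57)*(-240) = -89/57*(-240) = 7120/19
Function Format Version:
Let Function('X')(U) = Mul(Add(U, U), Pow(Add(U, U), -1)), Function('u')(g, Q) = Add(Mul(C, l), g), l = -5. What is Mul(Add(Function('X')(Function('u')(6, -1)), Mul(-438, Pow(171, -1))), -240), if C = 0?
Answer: Rational(7120, 19) ≈ 374.74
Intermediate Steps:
Function('u')(g, Q) = g (Function('u')(g, Q) = Add(Mul(0, -5), g) = Add(0, g) = g)
Function('X')(U) = 1 (Function('X')(U) = Mul(Mul(2, U), Pow(Mul(2, U), -1)) = Mul(Mul(2, U), Mul(Rational(1, 2), Pow(U, -1))) = 1)
Mul(Add(Function('X')(Function('u')(6, -1)), Mul(-438, Pow(171, -1))), -240) = Mul(Add(1, Mul(-438, Pow(171, -1))), -240) = Mul(Add(1, Mul(-438, Rational(1, 171))), -240) = Mul(Add(1, Rational(-146, 57)), -240) = Mul(Rational(-89, 57), -240) = Rational(7120, 19)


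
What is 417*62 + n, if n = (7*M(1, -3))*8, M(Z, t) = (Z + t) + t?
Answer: 25574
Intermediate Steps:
M(Z, t) = Z + 2*t
n = -280 (n = (7*(1 + 2*(-3)))*8 = (7*(1 - 6))*8 = (7*(-5))*8 = -35*8 = -280)
417*62 + n = 417*62 - 280 = 25854 - 280 = 25574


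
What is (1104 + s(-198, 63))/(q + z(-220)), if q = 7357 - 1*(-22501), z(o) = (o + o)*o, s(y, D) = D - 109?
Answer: 529/63329 ≈ 0.0083532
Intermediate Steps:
s(y, D) = -109 + D
z(o) = 2*o² (z(o) = (2*o)*o = 2*o²)
q = 29858 (q = 7357 + 22501 = 29858)
(1104 + s(-198, 63))/(q + z(-220)) = (1104 + (-109 + 63))/(29858 + 2*(-220)²) = (1104 - 46)/(29858 + 2*48400) = 1058/(29858 + 96800) = 1058/126658 = 1058*(1/126658) = 529/63329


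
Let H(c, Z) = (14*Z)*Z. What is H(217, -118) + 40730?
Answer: 235666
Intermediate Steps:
H(c, Z) = 14*Z**2
H(217, -118) + 40730 = 14*(-118)**2 + 40730 = 14*13924 + 40730 = 194936 + 40730 = 235666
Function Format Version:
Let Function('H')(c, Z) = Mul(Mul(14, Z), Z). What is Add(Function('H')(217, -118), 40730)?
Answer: 235666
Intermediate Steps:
Function('H')(c, Z) = Mul(14, Pow(Z, 2))
Add(Function('H')(217, -118), 40730) = Add(Mul(14, Pow(-118, 2)), 40730) = Add(Mul(14, 13924), 40730) = Add(194936, 40730) = 235666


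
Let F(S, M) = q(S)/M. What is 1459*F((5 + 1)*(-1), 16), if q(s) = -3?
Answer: -4377/16 ≈ -273.56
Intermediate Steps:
F(S, M) = -3/M
1459*F((5 + 1)*(-1), 16) = 1459*(-3/16) = -4377/16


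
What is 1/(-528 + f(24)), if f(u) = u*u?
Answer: 1/48 ≈ 0.020833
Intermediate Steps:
f(u) = u²
1/(-528 + f(24)) = 1/(-528 + 24²) = 1/(-528 + 576) = 1/48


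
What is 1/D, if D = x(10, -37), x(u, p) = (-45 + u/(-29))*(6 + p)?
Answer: 29/40765 ≈ 0.00071139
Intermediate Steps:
x(u, p) = (-45 - u/29)*(6 + p) (x(u, p) = (-45 + u*(-1/29))*(6 + p) = (-45 - u/29)*(6 + p))
D = 40765/29 (D = -270 - 45*(-37) - 6/29*10 - 1/29*(-37)*10 = -270 + 1665 - 60/29 + 370/29 = 40765/29 ≈ 1405.7)
1/D = 1/(40765/29) = 29/40765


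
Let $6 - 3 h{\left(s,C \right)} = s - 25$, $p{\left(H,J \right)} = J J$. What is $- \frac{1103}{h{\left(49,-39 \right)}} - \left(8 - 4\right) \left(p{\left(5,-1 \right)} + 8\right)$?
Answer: $\frac{887}{6} \approx 147.83$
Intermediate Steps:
$p{\left(H,J \right)} = J^{2}$
$h{\left(s,C \right)} = \frac{31}{3} - \frac{s}{3}$ ($h{\left(s,C \right)} = 2 - \frac{s - 25}{3} = 2 - \frac{-25 + s}{3} = 2 - \left(- \frac{25}{3} + \frac{s}{3}\right) = \frac{31}{3} - \frac{s}{3}$)
$- \frac{1103}{h{\left(49,-39 \right)}} - \left(8 - 4\right) \left(p{\left(5,-1 \right)} + 8\right) = - \frac{1103}{\frac{31}{3} - \frac{49}{3}} - \left(8 - 4\right) \left(\left(-1\right)^{2} + 8\right) = - \frac{1103}{\frac{31}{3} - \frac{49}{3}} - 4 \left(1 + 8\right) = - \frac{1103}{-6} - 4 \cdot 9 = \left(-1103\right) \left(- \frac{1}{6}\right) - 36 = \frac{1103}{6} - 36 = \frac{887}{6}$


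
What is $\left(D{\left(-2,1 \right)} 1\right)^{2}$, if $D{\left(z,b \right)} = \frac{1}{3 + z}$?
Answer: $1$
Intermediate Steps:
$\left(D{\left(-2,1 \right)} 1\right)^{2} = \left(\frac{1}{3 - 2} \cdot 1\right)^{2} = \left(1^{-1} \cdot 1\right)^{2} = \left(1 \cdot 1\right)^{2} = 1^{2} = 1$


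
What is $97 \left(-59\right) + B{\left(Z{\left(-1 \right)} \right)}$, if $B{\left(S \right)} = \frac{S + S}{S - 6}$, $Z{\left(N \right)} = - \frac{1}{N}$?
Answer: $- \frac{28617}{5} \approx -5723.4$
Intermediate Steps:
$B{\left(S \right)} = \frac{2 S}{-6 + S}$
$97 \left(-59\right) + B{\left(Z{\left(-1 \right)} \right)} = 97 \left(-59\right) + \frac{2 \left(- \frac{1}{-1}\right)}{-6 - \frac{1}{-1}} = -5723 + \frac{2 \left(\left(-1\right) \left(-1\right)\right)}{-6 - -1} = -5723 + 2 \cdot 1 \frac{1}{-6 + 1} = -5723 + 2 \cdot 1 \frac{1}{-5} = -5723 + 2 \cdot 1 \left(- \frac{1}{5}\right) = -5723 - \frac{2}{5} = - \frac{28617}{5}$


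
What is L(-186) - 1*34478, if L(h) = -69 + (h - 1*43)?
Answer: -34776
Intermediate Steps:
L(h) = -112 + h (L(h) = -69 + (h - 43) = -69 + (-43 + h) = -112 + h)
L(-186) - 1*34478 = (-112 - 186) - 1*34478 = -298 - 34478 = -34776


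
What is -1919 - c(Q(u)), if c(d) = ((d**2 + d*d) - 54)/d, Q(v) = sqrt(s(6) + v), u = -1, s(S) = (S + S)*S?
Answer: -1919 - 88*sqrt(71)/71 ≈ -1929.4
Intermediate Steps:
s(S) = 2*S**2 (s(S) = (2*S)*S = 2*S**2)
Q(v) = sqrt(72 + v) (Q(v) = sqrt(2*6**2 + v) = sqrt(2*36 + v) = sqrt(72 + v))
c(d) = (-54 + 2*d**2)/d (c(d) = ((d**2 + d**2) - 54)/d = (2*d**2 - 54)/d = (-54 + 2*d**2)/d)
-1919 - c(Q(u)) = -1919 - (-54/sqrt(72 - 1) + 2*sqrt(72 - 1)) = -1919 - (-54*sqrt(71)/71 + 2*sqrt(71)) = -1919 - 88*sqrt(71)/71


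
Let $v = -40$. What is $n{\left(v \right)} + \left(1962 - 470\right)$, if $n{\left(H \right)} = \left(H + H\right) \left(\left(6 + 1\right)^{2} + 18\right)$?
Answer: $-3868$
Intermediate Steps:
$n{\left(H \right)} = 134 H$ ($n{\left(H \right)} = 2 H \left(7^{2} + 18\right) = 2 H \left(49 + 18\right) = 2 H 67 = 134 H$)
$n{\left(v \right)} + \left(1962 - 470\right) = 134 \left(-40\right) + \left(1962 - 470\right) = -5360 + 1492 = -3868$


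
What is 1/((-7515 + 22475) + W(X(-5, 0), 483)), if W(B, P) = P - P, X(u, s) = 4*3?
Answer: 1/14960 ≈ 6.6845e-5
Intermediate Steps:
X(u, s) = 12
W(B, P) = 0
1/((-7515 + 22475) + W(X(-5, 0), 483)) = 1/((-7515 + 22475) + 0) = 1/(14960 + 0) = 1/14960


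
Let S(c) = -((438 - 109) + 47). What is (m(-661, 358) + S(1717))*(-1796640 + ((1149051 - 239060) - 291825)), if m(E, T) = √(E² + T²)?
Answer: 443106224 - 1178474*√565085 ≈ -4.4278e+8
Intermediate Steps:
S(c) = -376 (S(c) = -(329 + 47) = -1*376 = -376)
(m(-661, 358) + S(1717))*(-1796640 + ((1149051 - 239060) - 291825)) = (√((-661)² + 358²) - 376)*(-1796640 + ((1149051 - 239060) - 291825)) = (√(436921 + 128164) - 376)*(-1796640 + (909991 - 291825)) = (√565085 - 376)*(-1796640 + 618166) = (-376 + √565085)*(-1178474) = 443106224 - 1178474*√565085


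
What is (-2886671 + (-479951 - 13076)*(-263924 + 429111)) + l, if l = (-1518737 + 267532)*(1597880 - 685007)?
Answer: -1223635799685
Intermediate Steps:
l = -1142191261965 (l = -1251205*912873 = -1142191261965)
(-2886671 + (-479951 - 13076)*(-263924 + 429111)) + l = (-2886671 + (-479951 - 13076)*(-263924 + 429111)) - 1142191261965 = (-2886671 - 493027*165187) - 1142191261965 = (-2886671 - 81441651049) - 1142191261965 = -81444537720 - 1142191261965 = -1223635799685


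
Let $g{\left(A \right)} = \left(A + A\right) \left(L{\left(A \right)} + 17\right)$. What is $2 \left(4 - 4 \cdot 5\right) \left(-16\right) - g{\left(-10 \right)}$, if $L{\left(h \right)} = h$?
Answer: $652$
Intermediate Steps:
$g{\left(A \right)} = 2 A \left(17 + A\right)$ ($g{\left(A \right)} = \left(A + A\right) \left(A + 17\right) = 2 A \left(17 + A\right)$)
$2 \left(4 - 4 \cdot 5\right) \left(-16\right) - g{\left(-10 \right)} = 2 \left(4 - 4 \cdot 5\right) \left(-16\right) - 2 \left(-10\right) \left(17 - 10\right) = 2 \left(4 - 20\right) \left(-16\right) - 2 \left(-10\right) 7 = 2 \left(4 - 20\right) \left(-16\right) - -140 = 2 \left(-16\right) \left(-16\right) + 140 = \left(-32\right) \left(-16\right) + 140 = 512 + 140 = 652$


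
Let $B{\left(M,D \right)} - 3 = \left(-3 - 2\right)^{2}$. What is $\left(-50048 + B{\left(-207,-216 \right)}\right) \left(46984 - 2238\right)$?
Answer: $-2238194920$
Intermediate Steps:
$B{\left(M,D \right)} = 28$ ($B{\left(M,D \right)} = 3 + \left(-3 - 2\right)^{2} = 3 + \left(-5\right)^{2} = 3 + 25 = 28$)
$\left(-50048 + B{\left(-207,-216 \right)}\right) \left(46984 - 2238\right) = \left(-50048 + 28\right) \left(46984 - 2238\right) = \left(-50020\right) 44746 = -2238194920$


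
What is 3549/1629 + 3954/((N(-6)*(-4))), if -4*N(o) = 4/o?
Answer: -3219350/543 ≈ -5928.8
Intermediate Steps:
N(o) = -1/o
3549/1629 + 3954/((N(-6)*(-4))) = 3549/1629 + 3954/((-1/(-6)*(-4))) = 3549*(1/1629) + 3954/((-1*(-⅙)*(-4))) = 1183/543 + 3954/(((⅙)*(-4))) = 1183/543 + 3954/(-⅔) = 1183/543 + 3954*(-3/2) = 1183/543 - 5931 = -3219350/543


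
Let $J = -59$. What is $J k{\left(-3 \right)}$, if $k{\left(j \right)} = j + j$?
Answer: $354$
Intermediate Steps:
$k{\left(j \right)} = 2 j$
$J k{\left(-3 \right)} = - 59 \cdot 2 \left(-3\right) = \left(-59\right) \left(-6\right) = 354$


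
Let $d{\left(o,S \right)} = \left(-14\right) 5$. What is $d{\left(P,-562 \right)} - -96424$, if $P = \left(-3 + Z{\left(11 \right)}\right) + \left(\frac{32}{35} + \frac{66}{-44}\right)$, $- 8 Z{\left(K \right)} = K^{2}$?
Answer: $96354$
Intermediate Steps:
$Z{\left(K \right)} = - \frac{K^{2}}{8}$
$P = - \frac{5239}{280}$ ($P = \left(-3 - \frac{11^{2}}{8}\right) + \left(\frac{32}{35} + \frac{66}{-44}\right) = \left(-3 - \frac{121}{8}\right) + \left(32 \cdot \frac{1}{35} + 66 \left(- \frac{1}{44}\right)\right) = \left(-3 - \frac{121}{8}\right) + \left(\frac{32}{35} - \frac{3}{2}\right) = - \frac{145}{8} - \frac{41}{70} = - \frac{5239}{280} \approx -18.711$)
$d{\left(o,S \right)} = -70$
$d{\left(P,-562 \right)} - -96424 = -70 - -96424 = -70 + 96424 = 96354$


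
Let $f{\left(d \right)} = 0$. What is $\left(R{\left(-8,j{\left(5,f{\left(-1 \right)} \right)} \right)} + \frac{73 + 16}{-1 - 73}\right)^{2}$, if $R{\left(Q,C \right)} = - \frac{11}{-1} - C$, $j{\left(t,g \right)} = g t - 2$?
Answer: $\frac{762129}{5476} \approx 139.18$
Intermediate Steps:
$j{\left(t,g \right)} = -2 + g t$
$R{\left(Q,C \right)} = 11 - C$ ($R{\left(Q,C \right)} = \left(-11\right) \left(-1\right) - C = 11 - C$)
$\left(R{\left(-8,j{\left(5,f{\left(-1 \right)} \right)} \right)} + \frac{73 + 16}{-1 - 73}\right)^{2} = \left(\left(11 - \left(-2 + 0 \cdot 5\right)\right) + \frac{73 + 16}{-1 - 73}\right)^{2} = \left(\left(11 - \left(-2 + 0\right)\right) + \frac{89}{-74}\right)^{2} = \left(\left(11 - -2\right) + 89 \left(- \frac{1}{74}\right)\right)^{2} = \left(\left(11 + 2\right) - \frac{89}{74}\right)^{2} = \left(13 - \frac{89}{74}\right)^{2} = \left(\frac{873}{74}\right)^{2} = \frac{762129}{5476}$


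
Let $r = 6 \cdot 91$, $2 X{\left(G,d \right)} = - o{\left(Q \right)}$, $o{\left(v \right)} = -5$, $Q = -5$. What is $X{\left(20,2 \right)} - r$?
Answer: $- \frac{1087}{2} \approx -543.5$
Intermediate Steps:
$X{\left(G,d \right)} = \frac{5}{2}$ ($X{\left(G,d \right)} = \frac{\left(-1\right) \left(-5\right)}{2} = \frac{1}{2} \cdot 5 = \frac{5}{2}$)
$r = 546$
$X{\left(20,2 \right)} - r = \frac{5}{2} - 546 = - \frac{1087}{2}$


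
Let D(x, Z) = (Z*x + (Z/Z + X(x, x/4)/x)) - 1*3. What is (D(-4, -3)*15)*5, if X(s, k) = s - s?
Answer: 750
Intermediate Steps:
X(s, k) = 0
D(x, Z) = -2 + Z*x (D(x, Z) = (Z*x + (Z/Z + 0/x)) - 1*3 = (Z*x + (1 + 0)) - 3 = (Z*x + 1) - 3 = (1 + Z*x) - 3 = -2 + Z*x)
(D(-4, -3)*15)*5 = ((-2 - 3*(-4))*15)*5 = ((-2 + 12)*15)*5 = (10*15)*5 = 150*5 = 750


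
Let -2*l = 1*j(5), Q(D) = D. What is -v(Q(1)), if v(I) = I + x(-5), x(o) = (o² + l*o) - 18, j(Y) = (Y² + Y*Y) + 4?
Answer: -143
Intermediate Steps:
j(Y) = 4 + 2*Y² (j(Y) = (Y² + Y²) + 4 = 2*Y² + 4 = 4 + 2*Y²)
l = -27 (l = -(4 + 2*5²)/2 = -(4 + 2*25)/2 = -(4 + 50)/2 = -54/2 = -½*54 = -27)
x(o) = -18 + o² - 27*o (x(o) = (o² - 27*o) - 18 = -18 + o² - 27*o)
v(I) = 142 + I (v(I) = I + (-18 + (-5)² - 27*(-5)) = I + (-18 + 25 + 135) = I + 142 = 142 + I)
-v(Q(1)) = -(142 + 1) = -1*143 = -143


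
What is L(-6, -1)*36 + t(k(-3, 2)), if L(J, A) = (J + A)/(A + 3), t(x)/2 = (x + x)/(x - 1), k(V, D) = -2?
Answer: -370/3 ≈ -123.33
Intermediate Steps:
t(x) = 4*x/(-1 + x) (t(x) = 2*((x + x)/(x - 1)) = 2*((2*x)/(-1 + x)) = 2*(2*x/(-1 + x)) = 4*x/(-1 + x))
L(J, A) = (A + J)/(3 + A)
L(-6, -1)*36 + t(k(-3, 2)) = ((-1 - 6)/(3 - 1))*36 + 4*(-2)/(-1 - 2) = (-7/2)*36 + 4*(-2)/(-3) = ((½)*(-7))*36 + 4*(-2)*(-⅓) = -7/2*36 + 8/3 = -126 + 8/3 = -370/3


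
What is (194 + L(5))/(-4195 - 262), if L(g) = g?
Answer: -199/4457 ≈ -0.044649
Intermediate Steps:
(194 + L(5))/(-4195 - 262) = (194 + 5)/(-4195 - 262) = 199/(-4457) = 199*(-1/4457) = -199/4457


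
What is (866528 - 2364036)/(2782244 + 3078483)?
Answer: -1497508/5860727 ≈ -0.25552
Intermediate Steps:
(866528 - 2364036)/(2782244 + 3078483) = -1497508/5860727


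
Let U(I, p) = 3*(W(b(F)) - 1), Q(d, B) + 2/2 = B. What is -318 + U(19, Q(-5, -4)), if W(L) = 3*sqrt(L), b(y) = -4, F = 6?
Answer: -321 + 18*I ≈ -321.0 + 18.0*I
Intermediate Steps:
Q(d, B) = -1 + B
U(I, p) = -3 + 18*I (U(I, p) = 3*(3*sqrt(-4) - 1) = 3*(3*(2*I) - 1) = 3*(6*I - 1) = 3*(-1 + 6*I) = -3 + 18*I)
-318 + U(19, Q(-5, -4)) = -318 + (-3 + 18*I) = -321 + 18*I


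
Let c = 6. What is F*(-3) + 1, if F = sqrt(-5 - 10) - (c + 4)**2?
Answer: 301 - 3*I*sqrt(15) ≈ 301.0 - 11.619*I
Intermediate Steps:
F = -100 + I*sqrt(15) (F = sqrt(-5 - 10) - (6 + 4)**2 = sqrt(-15) - 1*10**2 = I*sqrt(15) - 1*100 = I*sqrt(15) - 100 = -100 + I*sqrt(15) ≈ -100.0 + 3.873*I)
F*(-3) + 1 = (-100 + I*sqrt(15))*(-3) + 1 = (300 - 3*I*sqrt(15)) + 1 = 301 - 3*I*sqrt(15)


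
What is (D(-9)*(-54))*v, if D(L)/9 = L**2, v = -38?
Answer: 1495908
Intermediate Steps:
D(L) = 9*L**2
(D(-9)*(-54))*v = ((9*(-9)**2)*(-54))*(-38) = ((9*81)*(-54))*(-38) = (729*(-54))*(-38) = -39366*(-38) = 1495908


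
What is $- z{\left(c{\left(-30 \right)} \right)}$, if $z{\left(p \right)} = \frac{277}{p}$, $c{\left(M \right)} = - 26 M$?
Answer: $- \frac{277}{780} \approx -0.35513$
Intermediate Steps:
$- z{\left(c{\left(-30 \right)} \right)} = - \frac{277}{\left(-26\right) \left(-30\right)} = - \frac{277}{780}$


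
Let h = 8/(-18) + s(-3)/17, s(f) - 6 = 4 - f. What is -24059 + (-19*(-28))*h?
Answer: -3654959/153 ≈ -23889.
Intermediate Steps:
s(f) = 10 - f (s(f) = 6 + (4 - f) = 10 - f)
h = 49/153 (h = 8/(-18) + (10 - 1*(-3))/17 = 8*(-1/18) + (10 + 3)*(1/17) = -4/9 + 13*(1/17) = -4/9 + 13/17 = 49/153 ≈ 0.32026)
-24059 + (-19*(-28))*h = -24059 - 19*(-28)*(49/153) = -24059 + 532*(49/153) = -24059 + 26068/153 = -3654959/153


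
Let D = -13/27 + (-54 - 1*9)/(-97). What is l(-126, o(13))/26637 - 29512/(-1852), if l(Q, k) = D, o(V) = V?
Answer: 514706475254/32299946289 ≈ 15.935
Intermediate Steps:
D = 440/2619 (D = -13*1/27 + (-54 - 9)*(-1/97) = -13/27 - 63*(-1/97) = -13/27 + 63/97 = 440/2619 ≈ 0.16800)
l(Q, k) = 440/2619
l(-126, o(13))/26637 - 29512/(-1852) = (440/2619)/26637 - 29512/(-1852) = (440/2619)*(1/26637) - 29512*(-1/1852) = 440/69762303 + 7378/463 = 514706475254/32299946289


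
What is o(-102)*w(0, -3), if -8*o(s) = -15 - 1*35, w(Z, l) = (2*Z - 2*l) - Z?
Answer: 75/2 ≈ 37.500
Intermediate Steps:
w(Z, l) = Z - 2*l (w(Z, l) = (-2*l + 2*Z) - Z = Z - 2*l)
o(s) = 25/4 (o(s) = -(-15 - 1*35)/8 = -(-15 - 35)/8 = -1/8*(-50) = 25/4)
o(-102)*w(0, -3) = 25*(0 - 2*(-3))/4 = 25*(0 + 6)/4 = (25/4)*6 = 75/2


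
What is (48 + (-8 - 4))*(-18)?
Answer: -648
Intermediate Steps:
(48 + (-8 - 4))*(-18) = (48 - 12)*(-18) = 36*(-18) = -648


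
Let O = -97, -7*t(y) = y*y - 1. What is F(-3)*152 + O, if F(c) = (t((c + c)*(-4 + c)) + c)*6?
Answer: -1627687/7 ≈ -2.3253e+5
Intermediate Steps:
t(y) = ⅐ - y²/7 (t(y) = -(y*y - 1)/7 = -(y² - 1)/7 = -(-1 + y²)/7 = ⅐ - y²/7)
F(c) = 6/7 + 6*c - 24*c²*(-4 + c)²/7 (F(c) = ((⅐ - (-4 + c)²*(c + c)²/7) + c)*6 = ((⅐ - 4*c²*(-4 + c)²/7) + c)*6 = (⅐ + c - 4*c²*(-4 + c)²/7)*6 = 6/7 + 6*c - 24*c²*(-4 + c)²/7)
F(-3)*152 + O = (6/7 + 6*(-3) - 24/7*(-3)²*(-4 - 3)²)*152 - 97 = (6/7 - 18 - 24/7*9*(-7)²)*152 - 97 = (6/7 - 18 - 24/7*9*49)*152 - 97 = (6/7 - 18 - 1512)*152 - 97 = -10704/7*152 - 97 = -1627008/7 - 97 = -1627687/7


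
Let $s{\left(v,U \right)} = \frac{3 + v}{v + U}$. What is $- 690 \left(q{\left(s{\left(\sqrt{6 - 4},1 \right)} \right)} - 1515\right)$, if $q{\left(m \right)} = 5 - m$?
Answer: $1041210 + 1380 \sqrt{2} \approx 1.0432 \cdot 10^{6}$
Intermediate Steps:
$s{\left(v,U \right)} = \frac{3 + v}{U + v}$
$- 690 \left(q{\left(s{\left(\sqrt{6 - 4},1 \right)} \right)} - 1515\right) = - 690 \left(\left(5 - \frac{3 + \sqrt{6 - 4}}{1 + \sqrt{6 - 4}}\right) - 1515\right) = - 690 \left(\left(5 - \frac{3 + \sqrt{2}}{1 + \sqrt{2}}\right) - 1515\right) = - 690 \left(-1510 - \frac{3 + \sqrt{2}}{1 + \sqrt{2}}\right) = 1041900 + \frac{690 \left(3 + \sqrt{2}\right)}{1 + \sqrt{2}}$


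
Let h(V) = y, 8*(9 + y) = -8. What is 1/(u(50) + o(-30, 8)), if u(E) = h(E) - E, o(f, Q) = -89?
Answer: -1/149 ≈ -0.0067114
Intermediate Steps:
y = -10 (y = -9 + (1/8)*(-8) = -9 - 1 = -10)
h(V) = -10
u(E) = -10 - E
1/(u(50) + o(-30, 8)) = 1/((-10 - 1*50) - 89) = 1/((-10 - 50) - 89) = 1/(-60 - 89) = 1/(-149) = -1/149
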